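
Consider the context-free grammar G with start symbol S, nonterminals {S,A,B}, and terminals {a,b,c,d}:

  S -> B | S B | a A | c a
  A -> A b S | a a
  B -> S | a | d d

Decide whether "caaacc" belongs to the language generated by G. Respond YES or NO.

CNF form of G:
  S -> S B | T1 A | T2 T1 | T3 T3 | a
  A -> A X4 | T1 T1
  B -> S B | T1 A | T2 T1 | T3 T3 | a
  T0 -> b
  T1 -> a
  T2 -> c
  T3 -> d
  X4 -> T0 S

Fill CYK table bottom-up:
  [0..0]={T2}  "c"  orig:{}
  [1..1]={B,S,T1}  "a"  orig:{B,S}
  [2..2]={B,S,T1}  "a"  orig:{B,S}
  [3..3]={B,S,T1}  "a"  orig:{B,S}
  [4..4]={T2}  "c"  orig:{}
  [5..5]={T2}  "c"  orig:{}
  [0..1]={B,S}  "ca"
  [1..2]={A,B,S}  "aa"
  [2..3]={A,B,S}  "aa"
  [3..4]=∅  "ac"
  [4..5]=∅  "cc"
  [0..2]={B,S}  "caa"
  [1..3]={B,S}  "aaa"
  [2..4]=∅  "aac"
  [3..5]=∅  "acc"
  [0..3]={B,S}  "caaa"
  [1..4]=∅  "aaac"
  [2..5]=∅  "aacc"
  [0..4]=∅  "caaac"
  [1..5]=∅  "aaacc"
  [0..5]=∅  "caaacc"

S ∉ T[0,5] ⇒ NO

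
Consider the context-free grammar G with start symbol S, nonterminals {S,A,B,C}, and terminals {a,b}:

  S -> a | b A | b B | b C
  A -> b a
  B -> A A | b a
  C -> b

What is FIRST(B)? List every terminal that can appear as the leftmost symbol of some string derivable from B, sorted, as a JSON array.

FIRST iteration:
[1]
  A via A→b a: +{b}
  B via B→A A: +{b}
  C via C→b: +{b}
  S via S→a: +{a}
  S via S→b A: +{b}
  FIRST(S)={a,b}  FIRST(A)={b}  FIRST(B)={b}  FIRST(C)={b}
[2] — fixpoint
  FIRST(S)={a,b}  FIRST(A)={b}  FIRST(B)={b}  FIRST(C)={b}

FIRST(B) = ["b"]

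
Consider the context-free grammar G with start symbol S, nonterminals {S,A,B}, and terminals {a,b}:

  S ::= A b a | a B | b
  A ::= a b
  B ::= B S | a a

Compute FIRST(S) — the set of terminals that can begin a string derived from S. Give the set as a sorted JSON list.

FIRST iteration:
iter 1:
  A via A→a b: +{a}
  B via B→a a: +{a}
  S via S→A b a: +{a}
  S via S→b: +{b}
  S: {a,b}  A: {a}  B: {a}
iter 2: (no change)
  S: {a,b}  A: {a}  B: {a}

FIRST(S) = ["a", "b"]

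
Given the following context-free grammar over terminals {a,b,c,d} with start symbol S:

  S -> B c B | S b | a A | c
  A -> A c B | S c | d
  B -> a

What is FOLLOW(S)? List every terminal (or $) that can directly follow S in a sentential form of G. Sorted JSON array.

FIRST sets, iterate to fixpoint:
iter 1:
  A via A→d: +{d}
  B via B→a: +{a}
  S via S→B c B: +{a}
  S via S→c: +{c}
  FIRST[S]={a,c}  FIRST[A]={d}  FIRST[B]={a}
iter 2:
  A via A→S c: +{a,c}
  FIRST[S]={a,c}  FIRST[A]={a,c,d}  FIRST[B]={a}
iter 3: done
  FIRST[S]={a,c}  FIRST[A]={a,c,d}  FIRST[B]={a}

FOLLOW iteration:
initialize: $ ∈ FOLLOW(S)
[1]
  A→A c B: FOLLOW(A) ⊇ FIRST(c) = {c}; new: +{c}
  A→A c B: FOLLOW(B) ⊇ FOLLOW(A) ⊇ {c}; new: +{c}
  A→S c: FOLLOW(S) ⊇ FIRST(c) = {c}; new: +{c}
  S→B c B: FOLLOW(B) ⊇ FOLLOW(S) ⊇ {$,c}; new: +{$}
  S→S b: FOLLOW(S) ⊇ FIRST(b) = {b}; new: +{b}
  S→a A: FOLLOW(A) ⊇ FOLLOW(S) ⊇ {$,b,c}; new: +{$,b}
  FOLLOW[S]={$,b,c}  FOLLOW[A]={$,b,c}  FOLLOW[B]={$,c}
[2]
  A→A c B: FOLLOW(B) ⊇ FOLLOW(A) ⊇ {$,b,c}; new: +{b}
  FOLLOW[S]={$,b,c}  FOLLOW[A]={$,b,c}  FOLLOW[B]={$,b,c}
[3] — fixpoint
  FOLLOW[S]={$,b,c}  FOLLOW[A]={$,b,c}  FOLLOW[B]={$,b,c}

FOLLOW(S) = ["$", "b", "c"]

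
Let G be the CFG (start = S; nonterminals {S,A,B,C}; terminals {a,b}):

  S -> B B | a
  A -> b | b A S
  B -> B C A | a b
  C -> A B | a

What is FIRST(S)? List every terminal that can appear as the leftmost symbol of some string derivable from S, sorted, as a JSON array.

FIRST sets, iterate to fixpoint:
[1]
  A via A→b: +{b}
  B via B→a b: +{a}
  C via C→A B: +{b}
  C via C→a: +{a}
  S via S→B B: +{a}
  FIRST(S)={a}  FIRST(A)={b}  FIRST(B)={a}  FIRST(C)={a,b}
[2] (no change)
  FIRST(S)={a}  FIRST(A)={b}  FIRST(B)={a}  FIRST(C)={a,b}

FIRST(S) = ["a"]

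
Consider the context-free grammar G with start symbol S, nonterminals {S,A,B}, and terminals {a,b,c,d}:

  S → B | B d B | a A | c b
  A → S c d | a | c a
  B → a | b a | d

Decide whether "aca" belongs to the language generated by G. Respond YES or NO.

CNF form of G:
  S -> B X5 | T0 T3 | T2 A | T3 T2 | a | d
  A -> S X4 | T0 T2 | a
  B -> T3 T2 | a | d
  T0 -> c
  T1 -> d
  T2 -> a
  T3 -> b
  X4 -> T0 T1
  X5 -> T1 B

CYK table (by increasing span):
  [0..0]={A,B,S,T2}  "a"  orig:{A,B,S}
  [1..1]={T0}  "c"  orig:{}
  [2..2]={A,B,S,T2}  "a"  orig:{A,B,S}
  [0..1]=∅  "ac"
  [1..2]={A}  "ca"
  [0..2]={S}  "aca"

S ∈ T[0,2] ⇒ YES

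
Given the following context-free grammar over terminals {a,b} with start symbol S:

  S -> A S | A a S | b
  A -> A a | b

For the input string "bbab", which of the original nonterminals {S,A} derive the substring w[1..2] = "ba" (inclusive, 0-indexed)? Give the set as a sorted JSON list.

Convert to CNF:
  S -> A S | A X1 | b
  A -> A T0 | b
  T0 -> a
  X1 -> T0 S

Fill CYK table bottom-up, restricted to cells inside w[1..2]:
  cell(1,1) b: {A,S}
  cell(2,2) a: {T0}  orig:{}
  cell(1,2) ba: {A}

Original NTs in T[1,2] deriving "ba": ["A"]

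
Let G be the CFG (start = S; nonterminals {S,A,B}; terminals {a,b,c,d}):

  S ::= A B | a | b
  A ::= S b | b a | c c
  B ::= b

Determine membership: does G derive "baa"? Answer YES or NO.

Convert to CNF:
  S -> A B | a | b
  A -> S T0 | T0 T1 | T2 T2
  B -> b
  T0 -> b
  T1 -> a
  T2 -> c

CYK table (by increasing span):
  T[0,0] 'b' = {B,S,T0}  orig:{B,S}
  T[1,1] 'a' = {S,T1}  orig:{S}
  T[2,2] 'a' = {S,T1}  orig:{S}
  T[0,1] 'ba' = {A}
  T[1,2] 'aa' = ∅
  T[0,2] 'baa' = ∅

S ∉ T[0,2] ⇒ NO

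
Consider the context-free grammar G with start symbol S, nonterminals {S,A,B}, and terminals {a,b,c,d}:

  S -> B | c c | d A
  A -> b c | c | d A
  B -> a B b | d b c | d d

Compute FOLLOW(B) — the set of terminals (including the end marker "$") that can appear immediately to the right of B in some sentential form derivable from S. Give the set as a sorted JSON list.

Compute FIRST by fixpoint:
iter 1:
  A via A→b c: +{b}
  A via A→c: +{c}
  A via A→d A: +{d}
  B via B→a B b: +{a}
  B via B→d b c: +{d}
  S via S→B: +{a,d}
  S via S→c c: +{c}
  FIRST(S)={a,c,d}  FIRST(A)={b,c,d}  FIRST(B)={a,d}
iter 2: (no change)
  FIRST(S)={a,c,d}  FIRST(A)={b,c,d}  FIRST(B)={a,d}

Compute FOLLOW by fixpoint:
initialize: $ ∈ FOLLOW(S)
iter 1:
  B→a B b: FOLLOW(B) ⊇ FIRST(b) = {b}; new: +{b}
  S→B: FOLLOW(B) ⊇ FOLLOW(S) ⊇ {$}; new: +{$}
  S→d A: FOLLOW(A) ⊇ FOLLOW(S) ⊇ {$}; new: +{$}
  S: {$}  A: {$}  B: {$,b}
iter 2: (stable)
  S: {$}  A: {$}  B: {$,b}

FOLLOW(B) = ["$", "b"]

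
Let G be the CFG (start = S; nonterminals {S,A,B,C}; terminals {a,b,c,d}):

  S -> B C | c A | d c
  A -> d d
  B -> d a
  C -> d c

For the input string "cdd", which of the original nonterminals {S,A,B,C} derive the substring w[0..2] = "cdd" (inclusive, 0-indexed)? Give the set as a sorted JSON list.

CNF form of G:
  S -> B C | T0 T2 | T2 A
  A -> T0 T0
  B -> T0 T1
  C -> T0 T2
  T0 -> d
  T1 -> a
  T2 -> c

CYK fill, restricted to cells inside w[0..2]:
  T[0,0] 'c' = {T2}  orig:{}
  T[1,1] 'd' = {T0}  orig:{}
  T[2,2] 'd' = {T0}  orig:{}
  T[0,1] 'cd' = ∅
  T[1,2] 'dd' = {A}
  T[0,2] 'cdd' = {S}

Original NTs in T[0,2] deriving "cdd": ["S"]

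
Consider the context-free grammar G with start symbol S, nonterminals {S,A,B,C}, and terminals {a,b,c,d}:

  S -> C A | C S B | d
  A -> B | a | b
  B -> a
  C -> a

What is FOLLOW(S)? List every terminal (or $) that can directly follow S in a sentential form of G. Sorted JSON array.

FIRST iteration:
round 1:
  A via A→a: +{a}
  A via A→b: +{b}
  B via B→a: +{a}
  C via C→a: +{a}
  S via S→C A: +{a}
  S via S→d: +{d}
  S: {a,d}  A: {a,b}  B: {a}  C: {a}
round 2: (no change)
  S: {a,d}  A: {a,b}  B: {a}  C: {a}

FOLLOW iteration:
FOLLOW(S) := {$}
[1]
  S→C A: FOLLOW(C) ⊇ FIRST(A) = {a,b}; new: +{a,b}
  S→C A: FOLLOW(A) ⊇ FOLLOW(S) ⊇ {$}; new: +{$}
  S→C S B: FOLLOW(C) ⊇ FIRST(S) = {a,d}; new: +{d}
  S→C S B: FOLLOW(S) ⊇ FIRST(B) = {a}; new: +{a}
  S→C S B: FOLLOW(B) ⊇ FOLLOW(S) ⊇ {$,a}; new: +{$,a}
  FOLLOW(S)={$,a}  FOLLOW(A)={$}  FOLLOW(B)={$,a}  FOLLOW(C)={a,b,d}
[2]
  S→C A: FOLLOW(A) ⊇ FOLLOW(S) ⊇ {$,a}; new: +{a}
  FOLLOW(S)={$,a}  FOLLOW(A)={$,a}  FOLLOW(B)={$,a}  FOLLOW(C)={a,b,d}
[3] (no change)
  FOLLOW(S)={$,a}  FOLLOW(A)={$,a}  FOLLOW(B)={$,a}  FOLLOW(C)={a,b,d}

FOLLOW(S) = ["$", "a"]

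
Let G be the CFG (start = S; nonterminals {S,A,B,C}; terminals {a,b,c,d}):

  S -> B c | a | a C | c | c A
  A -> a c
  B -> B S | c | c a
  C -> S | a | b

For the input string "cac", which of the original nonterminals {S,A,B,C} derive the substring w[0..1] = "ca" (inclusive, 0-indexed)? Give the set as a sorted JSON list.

Convert to CNF:
  S -> B T1 | T0 C | T1 A | a | c
  A -> T0 T1
  B -> B S | T1 T0 | c
  C -> B T1 | T0 C | T1 A | a | b | c
  T0 -> a
  T1 -> c

Fill CYK table bottom-up, restricted to cells inside w[0..1]:
  [0..0]={B,C,S,T1}  "c"  orig:{B,C,S}
  [1..1]={C,S,T0}  "a"  orig:{C,S}
  [0..1]={B}  "ca"

Original NTs in T[0,1] deriving "ca": ["B"]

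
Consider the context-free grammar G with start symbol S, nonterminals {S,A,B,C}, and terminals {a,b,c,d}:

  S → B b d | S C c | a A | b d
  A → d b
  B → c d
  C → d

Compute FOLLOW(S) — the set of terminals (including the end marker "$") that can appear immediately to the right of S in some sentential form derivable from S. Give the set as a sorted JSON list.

FIRST sets, iterate to fixpoint:
iter 1:
  A via A→d b: +{d}
  B via B→c d: +{c}
  C via C→d: +{d}
  S via S→B b d: +{c}
  S via S→a A: +{a}
  S via S→b d: +{b}
  S: {a,b,c}  A: {d}  B: {c}  C: {d}
iter 2: (stable)
  S: {a,b,c}  A: {d}  B: {c}  C: {d}

FOLLOW sets:
FOLLOW(S) := {$}
[1]
  S→B b d: FOLLOW(B) ⊇ FIRST(b) = {b}; new: +{b}
  S→S C c: FOLLOW(S) ⊇ FIRST(C) = {d}; new: +{d}
  S→S C c: FOLLOW(C) ⊇ FIRST(c) = {c}; new: +{c}
  S→a A: FOLLOW(A) ⊇ FOLLOW(S) ⊇ {$,d}; new: +{$,d}
  FOLLOW(S)={$,d}  FOLLOW(A)={$,d}  FOLLOW(B)={b}  FOLLOW(C)={c}
[2] (stable)
  FOLLOW(S)={$,d}  FOLLOW(A)={$,d}  FOLLOW(B)={b}  FOLLOW(C)={c}

FOLLOW(S) = ["$", "d"]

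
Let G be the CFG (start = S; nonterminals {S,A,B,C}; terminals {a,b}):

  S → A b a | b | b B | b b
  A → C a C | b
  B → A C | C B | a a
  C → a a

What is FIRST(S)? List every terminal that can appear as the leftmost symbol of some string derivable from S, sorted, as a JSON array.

Compute FIRST by fixpoint:
iter 1:
  A via A→b: +{b}
  B via B→A C: +{b}
  B via B→a a: +{a}
  C via C→a a: +{a}
  S via S→A b a: +{b}
  FIRST[S]={b}  FIRST[A]={b}  FIRST[B]={a,b}  FIRST[C]={a}
iter 2:
  A via A→C a C: +{a}
  S via S→A b a: +{a}
  FIRST[S]={a,b}  FIRST[A]={a,b}  FIRST[B]={a,b}  FIRST[C]={a}
iter 3: — fixpoint
  FIRST[S]={a,b}  FIRST[A]={a,b}  FIRST[B]={a,b}  FIRST[C]={a}

FIRST(S) = ["a", "b"]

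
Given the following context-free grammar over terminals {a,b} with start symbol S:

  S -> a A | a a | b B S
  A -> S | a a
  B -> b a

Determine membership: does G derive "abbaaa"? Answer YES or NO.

Convert to CNF:
  S -> T0 A | T0 T0 | T1 X3
  A -> T0 A | T0 T0 | T1 X2
  B -> T1 T0
  T0 -> a
  T1 -> b
  X2 -> B S
  X3 -> B S

CYK fill:
  T[0,0] 'a' = {T0}  orig:{}
  T[1,1] 'b' = {T1}  orig:{}
  T[2,2] 'b' = {T1}  orig:{}
  T[3,3] 'a' = {T0}  orig:{}
  T[4,4] 'a' = {T0}  orig:{}
  T[5,5] 'a' = {T0}  orig:{}
  T[0,1] 'ab' = ∅
  T[1,2] 'bb' = ∅
  T[2,3] 'ba' = {B}
  T[3,4] 'aa' = {A,S}
  T[4,5] 'aa' = {A,S}
  T[0,2] 'abb' = ∅
  T[1,3] 'bba' = ∅
  T[2,4] 'baa' = ∅
  T[3,5] 'aaa' = {A,S}
  T[0,3] 'abba' = ∅
  T[1,4] 'bbaa' = ∅
  T[2,5] 'baaa' = {X2,X3}  orig:{}
  T[0,4] 'abbaa' = ∅
  T[1,5] 'bbaaa' = {A,S}
  T[0,5] 'abbaaa' = {A,S}

S ∈ T[0,5] ⇒ YES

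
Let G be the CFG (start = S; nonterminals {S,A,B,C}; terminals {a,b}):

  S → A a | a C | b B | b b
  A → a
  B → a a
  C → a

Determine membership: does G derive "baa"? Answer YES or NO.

CNF form of G:
  S -> A T0 | T0 C | T1 B | T1 T1
  A -> a
  B -> T0 T0
  C -> a
  T0 -> a
  T1 -> b

CYK fill:
  cell(0,0) b: {T1}  orig:{}
  cell(1,1) a: {A,C,T0}  orig:{A,C}
  cell(2,2) a: {A,C,T0}  orig:{A,C}
  cell(0,1) ba: ∅
  cell(1,2) aa: {B,S}
  cell(0,2) baa: {S}

S ∈ T[0,2] ⇒ YES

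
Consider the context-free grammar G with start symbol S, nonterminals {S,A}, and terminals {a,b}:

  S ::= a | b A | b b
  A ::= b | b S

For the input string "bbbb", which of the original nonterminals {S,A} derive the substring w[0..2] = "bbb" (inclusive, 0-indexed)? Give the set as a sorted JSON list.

Convert to CNF:
  S -> T0 A | T0 T0 | a
  A -> T0 S | b
  T0 -> b

CYK table (by increasing span), restricted to cells inside w[0..2]:
  T[0,0] 'b' = {A,T0}  orig:{A}
  T[1,1] 'b' = {A,T0}  orig:{A}
  T[2,2] 'b' = {A,T0}  orig:{A}
  T[0,1] 'bb' = {S}
  T[1,2] 'bb' = {S}
  T[0,2] 'bbb' = {A}

Original NTs in T[0,2] deriving "bbb": ["A"]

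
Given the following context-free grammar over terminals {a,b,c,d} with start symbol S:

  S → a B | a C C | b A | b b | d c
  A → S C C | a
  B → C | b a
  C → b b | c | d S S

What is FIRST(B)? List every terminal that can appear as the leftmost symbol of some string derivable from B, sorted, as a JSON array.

FIRST iteration:
[1]
  A via A→a: +{a}
  B via B→b a: +{b}
  C via C→b b: +{b}
  C via C→c: +{c}
  C via C→d S S: +{d}
  S via S→a B: +{a}
  S via S→b A: +{b}
  S via S→d c: +{d}
  FIRST[S]={a,b,d}  FIRST[A]={a}  FIRST[B]={b}  FIRST[C]={b,c,d}
[2]
  A via A→S C C: +{b,d}
  B via B→C: +{c,d}
  FIRST[S]={a,b,d}  FIRST[A]={a,b,d}  FIRST[B]={b,c,d}  FIRST[C]={b,c,d}
[3] (stable)
  FIRST[S]={a,b,d}  FIRST[A]={a,b,d}  FIRST[B]={b,c,d}  FIRST[C]={b,c,d}

FIRST(B) = ["b", "c", "d"]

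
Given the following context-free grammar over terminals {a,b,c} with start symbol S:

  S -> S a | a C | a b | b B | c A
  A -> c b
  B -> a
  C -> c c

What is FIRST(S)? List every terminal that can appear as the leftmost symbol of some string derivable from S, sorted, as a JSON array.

FIRST sets, iterate to fixpoint:
iter 1:
  A via A→c b: +{c}
  B via B→a: +{a}
  C via C→c c: +{c}
  S via S→a C: +{a}
  S via S→b B: +{b}
  S via S→c A: +{c}
  S: {a,b,c}  A: {c}  B: {a}  C: {c}
iter 2: (no change)
  S: {a,b,c}  A: {c}  B: {a}  C: {c}

FIRST(S) = ["a", "b", "c"]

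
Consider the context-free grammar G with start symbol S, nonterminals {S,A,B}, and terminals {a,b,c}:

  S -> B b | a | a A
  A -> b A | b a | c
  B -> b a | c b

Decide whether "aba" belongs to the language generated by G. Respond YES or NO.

CNF form of G:
  S -> B T0 | T1 A | a
  A -> T0 A | T0 T1 | c
  B -> T0 T1 | T2 T0
  T0 -> b
  T1 -> a
  T2 -> c

Fill CYK table bottom-up:
  cell(0,0) a: {S,T1}  orig:{S}
  cell(1,1) b: {T0}  orig:{}
  cell(2,2) a: {S,T1}  orig:{S}
  cell(0,1) ab: ∅
  cell(1,2) ba: {A,B}
  cell(0,2) aba: {S}

S ∈ T[0,2] ⇒ YES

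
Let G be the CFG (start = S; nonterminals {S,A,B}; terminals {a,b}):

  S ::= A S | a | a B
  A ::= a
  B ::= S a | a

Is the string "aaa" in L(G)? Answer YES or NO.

Convert to CNF:
  S -> A S | T0 B | a
  A -> a
  B -> S T0 | a
  T0 -> a

Fill CYK table bottom-up:
  T[0,0] 'a' = {A,B,S,T0}  orig:{A,B,S}
  T[1,1] 'a' = {A,B,S,T0}  orig:{A,B,S}
  T[2,2] 'a' = {A,B,S,T0}  orig:{A,B,S}
  T[0,1] 'aa' = {B,S}
  T[1,2] 'aa' = {B,S}
  T[0,2] 'aaa' = {B,S}

S ∈ T[0,2] ⇒ YES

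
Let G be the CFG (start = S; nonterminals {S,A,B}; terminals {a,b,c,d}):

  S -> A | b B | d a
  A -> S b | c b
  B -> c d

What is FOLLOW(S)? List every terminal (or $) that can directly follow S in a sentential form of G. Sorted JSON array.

FIRST iteration:
round 1:
  A via A→c b: +{c}
  B via B→c d: +{c}
  S via S→A: +{c}
  S via S→b B: +{b}
  S via S→d a: +{d}
  S: {b,c,d}  A: {c}  B: {c}
round 2:
  A via A→S b: +{b,d}
  S: {b,c,d}  A: {b,c,d}  B: {c}
round 3: done
  S: {b,c,d}  A: {b,c,d}  B: {c}

Compute FOLLOW by fixpoint:
seed FOLLOW(S) with $
iter 1:
  A→S b: FOLLOW(S) ⊇ FIRST(b) = {b}; new: +{b}
  S→A: FOLLOW(A) ⊇ FOLLOW(S) ⊇ {$,b}; new: +{$,b}
  S→b B: FOLLOW(B) ⊇ FOLLOW(S) ⊇ {$,b}; new: +{$,b}
  S: {$,b}  A: {$,b}  B: {$,b}
iter 2: (no change)
  S: {$,b}  A: {$,b}  B: {$,b}

FOLLOW(S) = ["$", "b"]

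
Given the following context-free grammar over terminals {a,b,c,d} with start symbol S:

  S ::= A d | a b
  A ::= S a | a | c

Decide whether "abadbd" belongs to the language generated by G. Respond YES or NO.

CNF form of G:
  S -> A T1 | T0 T2
  A -> S T0 | a | c
  T0 -> a
  T1 -> d
  T2 -> b

CYK table (by increasing span):
  cell(0,0) a: {A,T0}  orig:{A}
  cell(1,1) b: {T2}  orig:{}
  cell(2,2) a: {A,T0}  orig:{A}
  cell(3,3) d: {T1}  orig:{}
  cell(4,4) b: {T2}  orig:{}
  cell(5,5) d: {T1}  orig:{}
  cell(0,1) ab: {S}
  cell(1,2) ba: ∅
  cell(2,3) ad: {S}
  cell(3,4) db: ∅
  cell(4,5) bd: ∅
  cell(0,2) aba: {A}
  cell(1,3) bad: ∅
  cell(2,4) adb: ∅
  cell(3,5) dbd: ∅
  cell(0,3) abad: {S}
  cell(1,4) badb: ∅
  cell(2,5) adbd: ∅
  cell(0,4) abadb: ∅
  cell(1,5) badbd: ∅
  cell(0,5) abadbd: ∅

S ∉ T[0,5] ⇒ NO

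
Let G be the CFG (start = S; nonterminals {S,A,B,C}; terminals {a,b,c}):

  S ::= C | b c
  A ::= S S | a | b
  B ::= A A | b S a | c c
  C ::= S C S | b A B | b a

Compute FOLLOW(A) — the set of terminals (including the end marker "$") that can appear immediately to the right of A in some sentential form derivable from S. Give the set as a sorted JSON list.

FIRST iteration:
pass 1:
  A via A→a: +{a}
  A via A→b: +{b}
  B via B→A A: +{a,b}
  B via B→c c: +{c}
  C via C→b A B: +{b}
  S via S→C: +{b}
  FIRST(S)={b}  FIRST(A)={a,b}  FIRST(B)={a,b,c}  FIRST(C)={b}
pass 2: done
  FIRST(S)={b}  FIRST(A)={a,b}  FIRST(B)={a,b,c}  FIRST(C)={b}

FOLLOW sets:
initialize: $ ∈ FOLLOW(S)
pass 1:
  A→S S: FOLLOW(S) ⊇ FIRST(S) = {b}; new: +{b}
  B→A A: FOLLOW(A) ⊇ FIRST(A) = {a,b}; new: +{a,b}
  B→b S a: FOLLOW(S) ⊇ FIRST(a) = {a}; new: +{a}
  C→S C S: FOLLOW(C) ⊇ FIRST(S) = {b}; new: +{b}
  C→b A B: FOLLOW(A) ⊇ FIRST(B) = {a,b,c}; new: +{c}
  C→b A B: FOLLOW(B) ⊇ FOLLOW(C) ⊇ {b}; new: +{b}
  S→C: FOLLOW(C) ⊇ FOLLOW(S) ⊇ {$,a,b}; new: +{$,a}
  FOLLOW[S]={$,a,b}  FOLLOW[A]={a,b,c}  FOLLOW[B]={b}  FOLLOW[C]={$,a,b}
pass 2:
  A→S S: FOLLOW(S) ⊇ FOLLOW(A) ⊇ {a,b,c}; new: +{c}
  C→b A B: FOLLOW(B) ⊇ FOLLOW(C) ⊇ {$,a,b}; new: +{$,a}
  S→C: FOLLOW(C) ⊇ FOLLOW(S) ⊇ {$,a,b,c}; new: +{c}
  FOLLOW[S]={$,a,b,c}  FOLLOW[A]={a,b,c}  FOLLOW[B]={$,a,b}  FOLLOW[C]={$,a,b,c}
pass 3:
  B→A A: FOLLOW(A) ⊇ FOLLOW(B) ⊇ {$,a,b}; new: +{$}
  C→b A B: FOLLOW(B) ⊇ FOLLOW(C) ⊇ {$,a,b,c}; new: +{c}
  FOLLOW[S]={$,a,b,c}  FOLLOW[A]={$,a,b,c}  FOLLOW[B]={$,a,b,c}  FOLLOW[C]={$,a,b,c}
pass 4: done
  FOLLOW[S]={$,a,b,c}  FOLLOW[A]={$,a,b,c}  FOLLOW[B]={$,a,b,c}  FOLLOW[C]={$,a,b,c}

FOLLOW(A) = ["$", "a", "b", "c"]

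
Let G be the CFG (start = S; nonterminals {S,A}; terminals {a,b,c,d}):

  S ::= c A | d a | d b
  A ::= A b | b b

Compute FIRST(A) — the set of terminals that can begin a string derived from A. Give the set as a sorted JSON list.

FIRST iteration:
iter 1:
  A via A→b b: +{b}
  S via S→c A: +{c}
  S via S→d a: +{d}
  FIRST[S]={c,d}  FIRST[A]={b}
iter 2: — fixpoint
  FIRST[S]={c,d}  FIRST[A]={b}

FIRST(A) = ["b"]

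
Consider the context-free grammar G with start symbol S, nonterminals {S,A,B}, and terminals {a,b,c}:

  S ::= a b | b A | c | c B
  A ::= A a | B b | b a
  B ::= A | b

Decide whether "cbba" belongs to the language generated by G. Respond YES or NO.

Convert to CNF:
  S -> T0 T1 | T1 A | T2 B | c
  A -> A T0 | B T1 | T1 T0
  B -> A T0 | B T1 | T1 T0 | b
  T0 -> a
  T1 -> b
  T2 -> c

CYK fill:
  cell(0,0) c: {S,T2}  orig:{S}
  cell(1,1) b: {B,T1}  orig:{B}
  cell(2,2) b: {B,T1}  orig:{B}
  cell(3,3) a: {T0}  orig:{}
  cell(0,1) cb: {S}
  cell(1,2) bb: {A,B}
  cell(2,3) ba: {A,B}
  cell(0,2) cbb: {S}
  cell(1,3) bba: {A,B,S}
  cell(0,3) cbba: {S}

S ∈ T[0,3] ⇒ YES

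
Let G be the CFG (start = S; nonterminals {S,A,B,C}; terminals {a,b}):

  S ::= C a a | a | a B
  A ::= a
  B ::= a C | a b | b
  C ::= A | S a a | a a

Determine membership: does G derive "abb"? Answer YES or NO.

CNF form of G:
  S -> C X3 | T0 B | a
  A -> a
  B -> T0 C | T0 T1 | b
  C -> S X2 | T0 T0 | a
  T0 -> a
  T1 -> b
  X2 -> T0 T0
  X3 -> T0 T0

Fill CYK table bottom-up:
  cell(0,0) a: {A,C,S,T0}  orig:{A,C,S}
  cell(1,1) b: {B,T1}  orig:{B}
  cell(2,2) b: {B,T1}  orig:{B}
  cell(0,1) ab: {B,S}
  cell(1,2) bb: ∅
  cell(0,2) abb: ∅

S ∉ T[0,2] ⇒ NO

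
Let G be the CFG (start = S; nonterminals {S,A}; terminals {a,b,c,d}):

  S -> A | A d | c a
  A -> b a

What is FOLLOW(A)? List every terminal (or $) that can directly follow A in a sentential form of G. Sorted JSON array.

Compute FIRST by fixpoint:
iter 1:
  A via A→b a: +{b}
  S via S→A: +{b}
  S via S→c a: +{c}
  FIRST[S]={b,c}  FIRST[A]={b}
iter 2: done
  FIRST[S]={b,c}  FIRST[A]={b}

FOLLOW iteration:
FOLLOW(S) := {$}
round 1:
  S→A: FOLLOW(A) ⊇ FOLLOW(S) ⊇ {$}; new: +{$}
  S→A d: FOLLOW(A) ⊇ FIRST(d) = {d}; new: +{d}
  FOLLOW[S]={$}  FOLLOW[A]={$,d}
round 2: (stable)
  FOLLOW[S]={$}  FOLLOW[A]={$,d}

FOLLOW(A) = ["$", "d"]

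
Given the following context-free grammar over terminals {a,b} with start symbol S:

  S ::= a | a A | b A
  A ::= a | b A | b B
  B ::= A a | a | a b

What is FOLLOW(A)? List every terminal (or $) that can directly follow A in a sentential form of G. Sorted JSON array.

Compute FIRST by fixpoint:
pass 1:
  A via A→a: +{a}
  A via A→b A: +{b}
  B via B→A a: +{a,b}
  S via S→a: +{a}
  S via S→b A: +{b}
  S: {a,b}  A: {a,b}  B: {a,b}
pass 2: done
  S: {a,b}  A: {a,b}  B: {a,b}

FOLLOW sets:
initialize: $ ∈ FOLLOW(S)
[1]
  B→A a: FOLLOW(A) ⊇ FIRST(a) = {a}; new: +{a}
  S→a A: FOLLOW(A) ⊇ FOLLOW(S) ⊇ {$}; new: +{$}
  S: {$}  A: {$,a}  B: {}
[2]
  A→b B: FOLLOW(B) ⊇ FOLLOW(A) ⊇ {$,a}; new: +{$,a}
  S: {$}  A: {$,a}  B: {$,a}
[3] (no change)
  S: {$}  A: {$,a}  B: {$,a}

FOLLOW(A) = ["$", "a"]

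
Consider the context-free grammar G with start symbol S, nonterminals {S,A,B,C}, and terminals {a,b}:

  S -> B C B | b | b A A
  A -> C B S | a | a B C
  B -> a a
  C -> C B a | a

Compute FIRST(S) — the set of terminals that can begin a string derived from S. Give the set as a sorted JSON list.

Compute FIRST by fixpoint:
pass 1:
  A via A→a: +{a}
  B via B→a a: +{a}
  C via C→a: +{a}
  S via S→B C B: +{a}
  S via S→b: +{b}
  S: {a,b}  A: {a}  B: {a}  C: {a}
pass 2: — fixpoint
  S: {a,b}  A: {a}  B: {a}  C: {a}

FIRST(S) = ["a", "b"]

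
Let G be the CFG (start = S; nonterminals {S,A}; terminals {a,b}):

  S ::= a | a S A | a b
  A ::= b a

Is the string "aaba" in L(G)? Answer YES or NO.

Convert to CNF:
  S -> T1 T0 | T1 X2 | a
  A -> T0 T1
  T0 -> b
  T1 -> a
  X2 -> S A

Fill CYK table bottom-up:
  [0..0]={S,T1}  "a"  orig:{S}
  [1..1]={S,T1}  "a"  orig:{S}
  [2..2]={T0}  "b"  orig:{}
  [3..3]={S,T1}  "a"  orig:{S}
  [0..1]=∅  "aa"
  [1..2]={S}  "ab"
  [2..3]={A}  "ba"
  [0..2]=∅  "aab"
  [1..3]={X2}  "aba"  orig:{}
  [0..3]={S}  "aaba"

S ∈ T[0,3] ⇒ YES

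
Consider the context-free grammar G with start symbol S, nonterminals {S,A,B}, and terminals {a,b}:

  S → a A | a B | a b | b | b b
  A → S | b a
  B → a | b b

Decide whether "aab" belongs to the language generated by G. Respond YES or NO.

CNF form of G:
  S -> T0 A | T0 B | T0 T1 | T1 T1 | b
  A -> T0 A | T0 B | T0 T1 | T1 T0 | T1 T1 | b
  B -> T1 T1 | a
  T0 -> a
  T1 -> b

CYK table (by increasing span):
  T[0,0] 'a' = {B,T0}  orig:{B}
  T[1,1] 'a' = {B,T0}  orig:{B}
  T[2,2] 'b' = {A,S,T1}  orig:{A,S}
  T[0,1] 'aa' = {A,S}
  T[1,2] 'ab' = {A,S}
  T[0,2] 'aab' = {A,S}

S ∈ T[0,2] ⇒ YES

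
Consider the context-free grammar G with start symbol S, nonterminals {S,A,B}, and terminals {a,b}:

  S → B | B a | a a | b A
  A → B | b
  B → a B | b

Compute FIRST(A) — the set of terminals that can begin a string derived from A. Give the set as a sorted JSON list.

Compute FIRST by fixpoint:
iter 1:
  A via A→b: +{b}
  B via B→a B: +{a}
  B via B→b: +{b}
  S via S→B: +{a,b}
  FIRST[S]={a,b}  FIRST[A]={b}  FIRST[B]={a,b}
iter 2:
  A via A→B: +{a}
  FIRST[S]={a,b}  FIRST[A]={a,b}  FIRST[B]={a,b}
iter 3: (no change)
  FIRST[S]={a,b}  FIRST[A]={a,b}  FIRST[B]={a,b}

FIRST(A) = ["a", "b"]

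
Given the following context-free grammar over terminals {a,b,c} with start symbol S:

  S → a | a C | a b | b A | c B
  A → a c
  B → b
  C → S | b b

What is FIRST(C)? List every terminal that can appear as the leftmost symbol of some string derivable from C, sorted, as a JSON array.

FIRST sets, iterate to fixpoint:
iter 1:
  A via A→a c: +{a}
  B via B→b: +{b}
  C via C→b b: +{b}
  S via S→a: +{a}
  S via S→b A: +{b}
  S via S→c B: +{c}
  S: {a,b,c}  A: {a}  B: {b}  C: {b}
iter 2:
  C via C→S: +{a,c}
  S: {a,b,c}  A: {a}  B: {b}  C: {a,b,c}
iter 3: (no change)
  S: {a,b,c}  A: {a}  B: {b}  C: {a,b,c}

FIRST(C) = ["a", "b", "c"]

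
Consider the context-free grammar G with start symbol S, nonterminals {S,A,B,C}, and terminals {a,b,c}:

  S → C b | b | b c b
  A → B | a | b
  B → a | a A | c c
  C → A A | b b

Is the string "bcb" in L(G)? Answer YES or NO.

CNF form of G:
  S -> C T2 | T2 X3 | b
  A -> T0 A | T1 T1 | a | b
  B -> T0 A | T1 T1 | a
  C -> A A | T2 T2
  T0 -> a
  T1 -> c
  T2 -> b
  X3 -> T1 T2

CYK table (by increasing span):
  cell(0,0) b: {A,S,T2}  orig:{A,S}
  cell(1,1) c: {T1}  orig:{}
  cell(2,2) b: {A,S,T2}  orig:{A,S}
  cell(0,1) bc: ∅
  cell(1,2) cb: {X3}  orig:{}
  cell(0,2) bcb: {S}

S ∈ T[0,2] ⇒ YES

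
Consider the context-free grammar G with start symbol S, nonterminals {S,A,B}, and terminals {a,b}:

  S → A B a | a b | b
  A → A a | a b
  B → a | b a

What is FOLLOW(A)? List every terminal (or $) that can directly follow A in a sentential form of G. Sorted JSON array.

FIRST iteration:
[1]
  A via A→a b: +{a}
  B via B→a: +{a}
  B via B→b a: +{b}
  S via S→A B a: +{a}
  S via S→b: +{b}
  S: {a,b}  A: {a}  B: {a,b}
[2] (stable)
  S: {a,b}  A: {a}  B: {a,b}

Compute FOLLOW by fixpoint:
seed FOLLOW(S) with $
pass 1:
  A→A a: FOLLOW(A) ⊇ FIRST(a) = {a}; new: +{a}
  S→A B a: FOLLOW(A) ⊇ FIRST(B) = {a,b}; new: +{b}
  S→A B a: FOLLOW(B) ⊇ FIRST(a) = {a}; new: +{a}
  FOLLOW[S]={$}  FOLLOW[A]={a,b}  FOLLOW[B]={a}
pass 2: (stable)
  FOLLOW[S]={$}  FOLLOW[A]={a,b}  FOLLOW[B]={a}

FOLLOW(A) = ["a", "b"]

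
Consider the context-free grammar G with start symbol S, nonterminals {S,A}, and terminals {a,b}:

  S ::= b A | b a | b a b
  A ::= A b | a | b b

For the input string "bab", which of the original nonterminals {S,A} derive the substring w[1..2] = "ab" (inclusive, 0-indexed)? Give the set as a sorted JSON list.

CNF form of G:
  S -> T0 A | T0 T1 | T0 X2
  A -> A T0 | T0 T0 | a
  T0 -> b
  T1 -> a
  X2 -> T1 T0

Fill CYK table bottom-up, restricted to cells inside w[1..2]:
  cell(1,1) a: {A,T1}  orig:{A}
  cell(2,2) b: {T0}  orig:{}
  cell(1,2) ab: {A,X2}  orig:{A}

Original NTs in T[1,2] deriving "ab": ["A"]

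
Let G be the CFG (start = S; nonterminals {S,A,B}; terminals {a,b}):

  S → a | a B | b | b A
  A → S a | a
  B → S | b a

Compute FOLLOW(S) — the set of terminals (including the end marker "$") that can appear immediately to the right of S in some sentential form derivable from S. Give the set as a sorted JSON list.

FIRST iteration:
pass 1:
  A via A→a: +{a}
  B via B→b a: +{b}
  S via S→a: +{a}
  S via S→b: +{b}
  S: {a,b}  A: {a}  B: {b}
pass 2:
  A via A→S a: +{b}
  B via B→S: +{a}
  S: {a,b}  A: {a,b}  B: {a,b}
pass 3: (no change)
  S: {a,b}  A: {a,b}  B: {a,b}

FOLLOW iteration:
FOLLOW(S) := {$}
round 1:
  A→S a: FOLLOW(S) ⊇ FIRST(a) = {a}; new: +{a}
  S→a B: FOLLOW(B) ⊇ FOLLOW(S) ⊇ {$,a}; new: +{$,a}
  S→b A: FOLLOW(A) ⊇ FOLLOW(S) ⊇ {$,a}; new: +{$,a}
  FOLLOW(S)={$,a}  FOLLOW(A)={$,a}  FOLLOW(B)={$,a}
round 2: — fixpoint
  FOLLOW(S)={$,a}  FOLLOW(A)={$,a}  FOLLOW(B)={$,a}

FOLLOW(S) = ["$", "a"]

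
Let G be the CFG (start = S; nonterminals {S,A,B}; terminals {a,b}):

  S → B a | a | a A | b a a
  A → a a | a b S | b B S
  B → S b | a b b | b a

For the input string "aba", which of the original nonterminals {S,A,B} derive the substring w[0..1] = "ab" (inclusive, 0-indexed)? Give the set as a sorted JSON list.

Convert to CNF:
  S -> B T0 | T0 A | T1 X5 | a
  A -> T0 T0 | T0 X2 | T1 X3
  B -> S T1 | T0 X4 | T1 T0
  T0 -> a
  T1 -> b
  X2 -> T1 S
  X3 -> B S
  X4 -> T1 T1
  X5 -> T0 T0

CYK table (by increasing span), restricted to cells inside w[0..1]:
  T[0,0] 'a' = {S,T0}  orig:{S}
  T[1,1] 'b' = {T1}  orig:{}
  T[0,1] 'ab' = {B}

Original NTs in T[0,1] deriving "ab": ["B"]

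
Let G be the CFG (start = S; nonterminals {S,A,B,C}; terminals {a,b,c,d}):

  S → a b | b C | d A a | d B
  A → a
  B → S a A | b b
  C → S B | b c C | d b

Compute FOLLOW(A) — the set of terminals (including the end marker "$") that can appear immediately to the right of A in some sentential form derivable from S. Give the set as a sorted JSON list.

FIRST iteration:
round 1:
  A via A→a: +{a}
  B via B→b b: +{b}
  C via C→b c C: +{b}
  C via C→d b: +{d}
  S via S→a b: +{a}
  S via S→b C: +{b}
  S via S→d A a: +{d}
  S: {a,b,d}  A: {a}  B: {b}  C: {b,d}
round 2:
  B via B→S a A: +{a,d}
  C via C→S B: +{a}
  S: {a,b,d}  A: {a}  B: {a,b,d}  C: {a,b,d}
round 3: (no change)
  S: {a,b,d}  A: {a}  B: {a,b,d}  C: {a,b,d}

FOLLOW iteration:
FOLLOW(S) := {$}
iter 1:
  B→S a A: FOLLOW(S) ⊇ FIRST(a) = {a}; new: +{a}
  C→S B: FOLLOW(S) ⊇ FIRST(B) = {a,b,d}; new: +{b,d}
  S→b C: FOLLOW(C) ⊇ FOLLOW(S) ⊇ {$,a,b,d}; new: +{$,a,b,d}
  S→d A a: FOLLOW(A) ⊇ FIRST(a) = {a}; new: +{a}
  S→d B: FOLLOW(B) ⊇ FOLLOW(S) ⊇ {$,a,b,d}; new: +{$,a,b,d}
  FOLLOW(S)={$,a,b,d}  FOLLOW(A)={a}  FOLLOW(B)={$,a,b,d}  FOLLOW(C)={$,a,b,d}
iter 2:
  B→S a A: FOLLOW(A) ⊇ FOLLOW(B) ⊇ {$,a,b,d}; new: +{$,b,d}
  FOLLOW(S)={$,a,b,d}  FOLLOW(A)={$,a,b,d}  FOLLOW(B)={$,a,b,d}  FOLLOW(C)={$,a,b,d}
iter 3: done
  FOLLOW(S)={$,a,b,d}  FOLLOW(A)={$,a,b,d}  FOLLOW(B)={$,a,b,d}  FOLLOW(C)={$,a,b,d}

FOLLOW(A) = ["$", "a", "b", "d"]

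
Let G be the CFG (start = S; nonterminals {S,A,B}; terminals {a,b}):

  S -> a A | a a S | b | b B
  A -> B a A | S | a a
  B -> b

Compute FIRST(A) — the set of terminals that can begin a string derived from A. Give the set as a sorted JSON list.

FIRST sets, iterate to fixpoint:
[1]
  A via A→a a: +{a}
  B via B→b: +{b}
  S via S→a A: +{a}
  S via S→b: +{b}
  FIRST[S]={a,b}  FIRST[A]={a}  FIRST[B]={b}
[2]
  A via A→B a A: +{b}
  FIRST[S]={a,b}  FIRST[A]={a,b}  FIRST[B]={b}
[3] done
  FIRST[S]={a,b}  FIRST[A]={a,b}  FIRST[B]={b}

FIRST(A) = ["a", "b"]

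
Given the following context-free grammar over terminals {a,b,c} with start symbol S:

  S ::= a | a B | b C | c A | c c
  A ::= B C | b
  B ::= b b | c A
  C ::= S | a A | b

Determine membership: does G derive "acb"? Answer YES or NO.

CNF form of G:
  S -> T0 C | T1 A | T1 T1 | T2 B | a
  A -> B C | b
  B -> T0 T0 | T1 A
  C -> T0 C | T1 A | T1 T1 | T2 A | T2 B | a | b
  T0 -> b
  T1 -> c
  T2 -> a

Fill CYK table bottom-up:
  T[0,0] 'a' = {C,S,T2}  orig:{C,S}
  T[1,1] 'c' = {T1}  orig:{}
  T[2,2] 'b' = {A,C,T0}  orig:{A,C}
  T[0,1] 'ac' = ∅
  T[1,2] 'cb' = {B,C,S}
  T[0,2] 'acb' = {C,S}

S ∈ T[0,2] ⇒ YES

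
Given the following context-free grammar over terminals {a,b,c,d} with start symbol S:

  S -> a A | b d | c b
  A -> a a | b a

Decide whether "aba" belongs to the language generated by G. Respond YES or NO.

Convert to CNF:
  S -> T0 A | T1 T2 | T3 T1
  A -> T0 T0 | T1 T0
  T0 -> a
  T1 -> b
  T2 -> d
  T3 -> c

Fill CYK table bottom-up:
  T[0,0] 'a' = {T0}  orig:{}
  T[1,1] 'b' = {T1}  orig:{}
  T[2,2] 'a' = {T0}  orig:{}
  T[0,1] 'ab' = ∅
  T[1,2] 'ba' = {A}
  T[0,2] 'aba' = {S}

S ∈ T[0,2] ⇒ YES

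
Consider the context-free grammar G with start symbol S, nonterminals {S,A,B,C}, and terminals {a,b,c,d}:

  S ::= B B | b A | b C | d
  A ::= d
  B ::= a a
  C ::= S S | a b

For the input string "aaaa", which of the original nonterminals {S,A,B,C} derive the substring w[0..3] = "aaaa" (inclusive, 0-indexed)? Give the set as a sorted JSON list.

Convert to CNF:
  S -> B B | T1 A | T1 C | d
  A -> d
  B -> T0 T0
  C -> S S | T0 T1
  T0 -> a
  T1 -> b

Fill CYK table bottom-up — only the sub-triangle for w[0..3]:
  [0..0]={T0}  "a"  orig:{}
  [1..1]={T0}  "a"  orig:{}
  [2..2]={T0}  "a"  orig:{}
  [3..3]={T0}  "a"  orig:{}
  [0..1]={B}  "aa"
  [1..2]={B}  "aa"
  [2..3]={B}  "aa"
  [0..2]=∅  "aaa"
  [1..3]=∅  "aaa"
  [0..3]={S}  "aaaa"

Original NTs in T[0,3] deriving "aaaa": ["S"]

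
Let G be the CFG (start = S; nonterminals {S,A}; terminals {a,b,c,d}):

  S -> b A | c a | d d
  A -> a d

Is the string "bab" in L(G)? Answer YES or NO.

Convert to CNF:
  S -> T1 T1 | T2 A | T3 T0
  A -> T0 T1
  T0 -> a
  T1 -> d
  T2 -> b
  T3 -> c

Fill CYK table bottom-up:
  [0..0]={T2}  "b"  orig:{}
  [1..1]={T0}  "a"  orig:{}
  [2..2]={T2}  "b"  orig:{}
  [0..1]=∅  "ba"
  [1..2]=∅  "ab"
  [0..2]=∅  "bab"

S ∉ T[0,2] ⇒ NO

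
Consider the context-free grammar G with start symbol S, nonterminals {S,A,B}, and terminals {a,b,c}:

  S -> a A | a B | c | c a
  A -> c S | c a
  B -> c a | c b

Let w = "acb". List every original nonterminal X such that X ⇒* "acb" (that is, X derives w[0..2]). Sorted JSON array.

Convert to CNF:
  S -> T0 T1 | T1 A | T1 B | c
  A -> T0 S | T0 T1
  B -> T0 T1 | T0 T2
  T0 -> c
  T1 -> a
  T2 -> b

CYK table (by increasing span) — only the sub-triangle for w[0..2]:
  T[0,0] 'a' = {T1}  orig:{}
  T[1,1] 'c' = {S,T0}  orig:{S}
  T[2,2] 'b' = {T2}  orig:{}
  T[0,1] 'ac' = ∅
  T[1,2] 'cb' = {B}
  T[0,2] 'acb' = {S}

Original NTs in T[0,2] deriving "acb": ["S"]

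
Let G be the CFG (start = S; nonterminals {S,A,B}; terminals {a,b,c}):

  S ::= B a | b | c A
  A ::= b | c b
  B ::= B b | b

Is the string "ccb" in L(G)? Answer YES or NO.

CNF form of G:
  S -> B T2 | T0 A | b
  A -> T0 T1 | b
  B -> B T1 | b
  T0 -> c
  T1 -> b
  T2 -> a

CYK fill:
  cell(0,0) c: {T0}  orig:{}
  cell(1,1) c: {T0}  orig:{}
  cell(2,2) b: {A,B,S,T1}  orig:{A,B,S}
  cell(0,1) cc: ∅
  cell(1,2) cb: {A,S}
  cell(0,2) ccb: {S}

S ∈ T[0,2] ⇒ YES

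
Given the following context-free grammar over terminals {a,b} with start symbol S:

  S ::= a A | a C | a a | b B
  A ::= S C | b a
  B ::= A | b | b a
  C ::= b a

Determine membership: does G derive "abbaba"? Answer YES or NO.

CNF form of G:
  S -> T0 B | T1 A | T1 C | T1 T1
  A -> S C | T0 T1
  B -> S C | T0 T1 | b
  C -> T0 T1
  T0 -> b
  T1 -> a

Fill CYK table bottom-up:
  [0..0]={T1}  "a"  orig:{}
  [1..1]={B,T0}  "b"  orig:{B}
  [2..2]={B,T0}  "b"  orig:{B}
  [3..3]={T1}  "a"  orig:{}
  [4..4]={B,T0}  "b"  orig:{B}
  [5..5]={T1}  "a"  orig:{}
  [0..1]=∅  "ab"
  [1..2]={S}  "bb"
  [2..3]={A,B,C}  "ba"
  [3..4]=∅  "ab"
  [4..5]={A,B,C}  "ba"
  [0..2]=∅  "abb"
  [1..3]={S}  "bba"
  [2..4]=∅  "bab"
  [3..5]={S}  "aba"
  [0..3]=∅  "abba"
  [1..4]=∅  "bbab"
  [2..5]=∅  "baba"
  [0..4]=∅  "abbab"
  [1..5]={A,B}  "bbaba"
  [0..5]={S}  "abbaba"

S ∈ T[0,5] ⇒ YES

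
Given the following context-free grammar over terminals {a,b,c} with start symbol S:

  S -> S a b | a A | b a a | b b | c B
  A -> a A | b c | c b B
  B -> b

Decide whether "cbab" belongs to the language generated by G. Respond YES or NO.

Convert to CNF:
  S -> S X4 | T0 A | T1 T1 | T1 X5 | T2 B
  A -> T0 A | T1 T2 | T2 X3
  B -> b
  T0 -> a
  T1 -> b
  T2 -> c
  X3 -> T1 B
  X4 -> T0 T1
  X5 -> T0 T0

CYK table (by increasing span):
  [0..0]={T2}  "c"  orig:{}
  [1..1]={B,T1}  "b"  orig:{B}
  [2..2]={T0}  "a"  orig:{}
  [3..3]={B,T1}  "b"  orig:{B}
  [0..1]={S}  "cb"
  [1..2]=∅  "ba"
  [2..3]={X4}  "ab"  orig:{}
  [0..2]=∅  "cba"
  [1..3]=∅  "bab"
  [0..3]={S}  "cbab"

S ∈ T[0,3] ⇒ YES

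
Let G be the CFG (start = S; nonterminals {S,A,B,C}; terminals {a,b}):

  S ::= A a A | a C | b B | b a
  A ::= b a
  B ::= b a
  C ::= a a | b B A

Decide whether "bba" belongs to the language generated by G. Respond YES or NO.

Convert to CNF:
  S -> A X3 | T0 B | T0 T1 | T1 C
  A -> T0 T1
  B -> T0 T1
  C -> T0 X2 | T1 T1
  T0 -> b
  T1 -> a
  X2 -> B A
  X3 -> T1 A

CYK fill:
  [0..0]={T0}  "b"  orig:{}
  [1..1]={T0}  "b"  orig:{}
  [2..2]={T1}  "a"  orig:{}
  [0..1]=∅  "bb"
  [1..2]={A,B,S}  "ba"
  [0..2]={S}  "bba"

S ∈ T[0,2] ⇒ YES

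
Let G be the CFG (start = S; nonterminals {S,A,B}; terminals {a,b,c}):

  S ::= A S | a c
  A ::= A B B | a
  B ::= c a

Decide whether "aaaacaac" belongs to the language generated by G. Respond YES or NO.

Convert to CNF:
  S -> A S | T1 T0
  A -> A X2 | a
  B -> T0 T1
  T0 -> c
  T1 -> a
  X2 -> B B

CYK fill:
  [0..0]={A,T1}  "a"  orig:{A}
  [1..1]={A,T1}  "a"  orig:{A}
  [2..2]={A,T1}  "a"  orig:{A}
  [3..3]={A,T1}  "a"  orig:{A}
  [4..4]={T0}  "c"  orig:{}
  [5..5]={A,T1}  "a"  orig:{A}
  [6..6]={A,T1}  "a"  orig:{A}
  [7..7]={T0}  "c"  orig:{}
  [0..1]=∅  "aa"
  [1..2]=∅  "aa"
  [2..3]=∅  "aa"
  [3..4]={S}  "ac"
  [4..5]={B}  "ca"
  [5..6]=∅  "aa"
  [6..7]={S}  "ac"
  [0..2]=∅  "aaa"
  [1..3]=∅  "aaa"
  [2..4]={S}  "aac"
  [3..5]=∅  "aca"
  [4..6]=∅  "caa"
  [5..7]={S}  "aac"
  [0..3]=∅  "aaaa"
  [1..4]={S}  "aaac"
  [2..5]=∅  "aaca"
  [3..6]=∅  "acaa"
  [4..7]=∅  "caac"
  [0..4]={S}  "aaaac"
  [1..5]=∅  "aaaca"
  [2..6]=∅  "aacaa"
  [3..7]=∅  "acaac"
  [0..5]=∅  "aaaaca"
  [1..6]=∅  "aaacaa"
  [2..7]=∅  "aacaac"
  [0..6]=∅  "aaaacaa"
  [1..7]=∅  "aaacaac"
  [0..7]=∅  "aaaacaac"

S ∉ T[0,7] ⇒ NO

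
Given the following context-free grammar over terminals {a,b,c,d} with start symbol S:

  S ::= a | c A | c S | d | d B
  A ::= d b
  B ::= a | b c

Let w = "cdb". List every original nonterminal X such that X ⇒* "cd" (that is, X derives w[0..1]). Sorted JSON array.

CNF form of G:
  S -> T0 B | T2 A | T2 S | a | d
  A -> T0 T1
  B -> T1 T2 | a
  T0 -> d
  T1 -> b
  T2 -> c

Fill CYK table bottom-up (cells [i..j] with 0 ≤ i ≤ j ≤ 1 only):
  [0..0]={T2}  "c"  orig:{}
  [1..1]={S,T0}  "d"  orig:{S}
  [0..1]={S}  "cd"

Original NTs in T[0,1] deriving "cd": ["S"]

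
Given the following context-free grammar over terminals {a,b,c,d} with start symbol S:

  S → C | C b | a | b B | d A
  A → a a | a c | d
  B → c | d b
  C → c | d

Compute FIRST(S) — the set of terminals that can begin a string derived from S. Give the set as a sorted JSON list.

FIRST iteration:
iter 1:
  A via A→a a: +{a}
  A via A→d: +{d}
  B via B→c: +{c}
  B via B→d b: +{d}
  C via C→c: +{c}
  C via C→d: +{d}
  S via S→C: +{c,d}
  S via S→a: +{a}
  S via S→b B: +{b}
  FIRST(S)={a,b,c,d}  FIRST(A)={a,d}  FIRST(B)={c,d}  FIRST(C)={c,d}
iter 2: done
  FIRST(S)={a,b,c,d}  FIRST(A)={a,d}  FIRST(B)={c,d}  FIRST(C)={c,d}

FIRST(S) = ["a", "b", "c", "d"]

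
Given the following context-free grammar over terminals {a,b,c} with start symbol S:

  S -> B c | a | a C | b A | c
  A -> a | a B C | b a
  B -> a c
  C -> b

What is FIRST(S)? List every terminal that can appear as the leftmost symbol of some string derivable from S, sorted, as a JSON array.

Compute FIRST by fixpoint:
pass 1:
  A via A→a: +{a}
  A via A→b a: +{b}
  B via B→a c: +{a}
  C via C→b: +{b}
  S via S→B c: +{a}
  S via S→b A: +{b}
  S via S→c: +{c}
  FIRST(S)={a,b,c}  FIRST(A)={a,b}  FIRST(B)={a}  FIRST(C)={b}
pass 2: — fixpoint
  FIRST(S)={a,b,c}  FIRST(A)={a,b}  FIRST(B)={a}  FIRST(C)={b}

FIRST(S) = ["a", "b", "c"]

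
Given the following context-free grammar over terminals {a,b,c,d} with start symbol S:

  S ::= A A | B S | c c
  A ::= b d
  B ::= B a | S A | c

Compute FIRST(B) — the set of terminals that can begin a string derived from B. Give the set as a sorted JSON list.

FIRST iteration:
pass 1:
  A via A→b d: +{b}
  B via B→c: +{c}
  S via S→A A: +{b}
  S via S→B S: +{c}
  FIRST[S]={b,c}  FIRST[A]={b}  FIRST[B]={c}
pass 2:
  B via B→S A: +{b}
  FIRST[S]={b,c}  FIRST[A]={b}  FIRST[B]={b,c}
pass 3: — fixpoint
  FIRST[S]={b,c}  FIRST[A]={b}  FIRST[B]={b,c}

FIRST(B) = ["b", "c"]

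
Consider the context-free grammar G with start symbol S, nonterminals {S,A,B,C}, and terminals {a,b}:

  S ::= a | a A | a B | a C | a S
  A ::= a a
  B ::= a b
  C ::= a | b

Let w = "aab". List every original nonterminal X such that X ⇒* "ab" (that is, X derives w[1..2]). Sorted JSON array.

Convert to CNF:
  S -> T0 A | T0 B | T0 C | T0 S | a
  A -> T0 T0
  B -> T0 T1
  C -> a | b
  T0 -> a
  T1 -> b

CYK table (by increasing span) — only the sub-triangle for w[1..2]:
  cell(1,1) a: {C,S,T0}  orig:{C,S}
  cell(2,2) b: {C,T1}  orig:{C}
  cell(1,2) ab: {B,S}

Original NTs in T[1,2] deriving "ab": ["B", "S"]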